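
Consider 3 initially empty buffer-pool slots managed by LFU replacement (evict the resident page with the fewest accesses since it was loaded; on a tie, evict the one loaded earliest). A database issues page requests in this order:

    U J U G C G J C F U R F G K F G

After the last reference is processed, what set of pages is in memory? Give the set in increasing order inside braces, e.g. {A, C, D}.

U -> miss, frames [U]
J -> miss, frames [U, J]
U -> hit
G -> miss, frames [U, J, G]
C -> miss, evict J, frames [U, G, C]
G -> hit
J -> miss, evict C, frames [U, G, J]
C -> miss, evict J, frames [U, G, C]
F -> miss, evict C, frames [U, G, F]
U -> hit
R -> miss, evict F, frames [U, G, R]
F -> miss, evict R, frames [U, G, F]
G -> hit
K -> miss, evict F, frames [U, G, K]
F -> miss, evict K, frames [U, G, F]
G -> hit

{F, G, U}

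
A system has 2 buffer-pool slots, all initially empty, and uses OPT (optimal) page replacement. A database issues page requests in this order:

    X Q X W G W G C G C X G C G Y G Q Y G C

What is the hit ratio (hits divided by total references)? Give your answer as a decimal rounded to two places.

0.45

X → fault, frames {X}
Q → fault, frames {X,Q}
X → hit
W → fault, evict Q, frames {X,W}
G → fault, evict X, frames {W,G}
W → hit
G → hit
C → fault, evict W, frames {G,C}
G → hit
C → hit
X → fault, evict C, frames {G,X}
G → hit
C → fault, evict X, frames {G,C}
G → hit
Y → fault, evict C, frames {G,Y}
G → hit
Q → fault, evict G, frames {Y,Q}
Y → hit
G → fault, evict Q, frames {Y,G}
C → fault, evict G, frames {Y,C}
Hits: 9 of 20 references → 9/20 = 0.4500.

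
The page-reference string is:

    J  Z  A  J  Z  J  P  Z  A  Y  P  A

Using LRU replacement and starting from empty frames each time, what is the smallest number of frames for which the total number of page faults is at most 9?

f=1: 12 faults
f=2: 11 faults
f=3: 7 faults
f=4: 5 faults
f=5: 5 faults
Smallest f with faults ≤ 9 is 3.

3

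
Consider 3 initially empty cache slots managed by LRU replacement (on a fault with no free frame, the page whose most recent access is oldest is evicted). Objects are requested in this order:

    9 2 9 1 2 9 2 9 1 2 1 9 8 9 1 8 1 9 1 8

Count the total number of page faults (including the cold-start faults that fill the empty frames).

4

9: miss, frames {9}
2: miss, frames {9,2}
9: hit
1: miss, frames {2,9,1}
2: hit
9: hit
2: hit
9: hit
1: hit
2: hit
1: hit
9: hit
8: miss, evict 2, frames {1,9,8}
9: hit
1: hit
8: hit
1: hit
9: hit
1: hit
8: hit
Page faults: 4.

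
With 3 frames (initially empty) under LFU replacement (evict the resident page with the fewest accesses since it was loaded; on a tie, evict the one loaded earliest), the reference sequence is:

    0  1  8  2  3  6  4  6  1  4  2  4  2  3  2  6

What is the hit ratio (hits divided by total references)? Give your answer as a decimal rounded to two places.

0: miss, frames (0)
1: miss, frames (0 1)
8: miss, frames (0 1 8)
2: miss, evict 0, frames (1 8 2)
3: miss, evict 1, frames (8 2 3)
6: miss, evict 8, frames (2 3 6)
4: miss, evict 2, frames (3 6 4)
6: hit
1: miss, evict 3, frames (6 4 1)
4: hit
2: miss, evict 1, frames (6 4 2)
4: hit
2: hit
3: miss, evict 6, frames (4 2 3)
2: hit
6: miss, evict 3, frames (4 2 6)
Hits: 5 of 16 references → 5/16 = 0.3125.

0.31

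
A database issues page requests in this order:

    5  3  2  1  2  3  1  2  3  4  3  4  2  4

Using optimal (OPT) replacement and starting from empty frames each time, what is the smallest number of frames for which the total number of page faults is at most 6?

f=1: 14 faults
f=2: 8 faults
f=3: 5 faults
f=4: 5 faults
f=5: 5 faults
Smallest f with faults ≤ 6 is 3.

3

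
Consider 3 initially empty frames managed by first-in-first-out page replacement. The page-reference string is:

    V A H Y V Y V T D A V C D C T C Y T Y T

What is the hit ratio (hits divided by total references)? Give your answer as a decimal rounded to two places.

V -> fault, frames [V]
A -> fault, frames [V, A]
H -> fault, frames [V, A, H]
Y -> fault, evict V, frames [A, H, Y]
V -> fault, evict A, frames [H, Y, V]
Y -> hit
V -> hit
T -> fault, evict H, frames [Y, V, T]
D -> fault, evict Y, frames [V, T, D]
A -> fault, evict V, frames [T, D, A]
V -> fault, evict T, frames [D, A, V]
C -> fault, evict D, frames [A, V, C]
D -> fault, evict A, frames [V, C, D]
C -> hit
T -> fault, evict V, frames [C, D, T]
C -> hit
Y -> fault, evict C, frames [D, T, Y]
T -> hit
Y -> hit
T -> hit
Hits: 7 of 20 references → 7/20 = 0.3500.

0.35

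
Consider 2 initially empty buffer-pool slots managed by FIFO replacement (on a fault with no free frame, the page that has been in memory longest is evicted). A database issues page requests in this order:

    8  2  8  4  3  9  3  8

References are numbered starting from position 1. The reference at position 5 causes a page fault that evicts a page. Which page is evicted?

pos 1: 8 → fault, frames {8}
pos 2: 2 → fault, frames {8,2}
pos 3: 8 → hit
pos 4: 4 → fault, evict 8, frames {2,4}
pos 5: 3 → fault, evict 2, frames {4,3}
At position 5, page 2 is evicted.

2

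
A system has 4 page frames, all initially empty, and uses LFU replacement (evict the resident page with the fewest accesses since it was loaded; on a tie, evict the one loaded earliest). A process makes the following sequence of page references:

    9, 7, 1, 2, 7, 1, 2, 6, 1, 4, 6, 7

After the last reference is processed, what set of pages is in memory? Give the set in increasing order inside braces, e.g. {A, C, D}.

9 → miss, frames (9)
7 → miss, frames (9 7)
1 → miss, frames (9 7 1)
2 → miss, frames (9 7 1 2)
7 → hit
1 → hit
2 → hit
6 → miss, evict 9, frames (7 1 2 6)
1 → hit
4 → miss, evict 6, frames (7 1 2 4)
6 → miss, evict 4, frames (7 1 2 6)
7 → hit

{1, 2, 6, 7}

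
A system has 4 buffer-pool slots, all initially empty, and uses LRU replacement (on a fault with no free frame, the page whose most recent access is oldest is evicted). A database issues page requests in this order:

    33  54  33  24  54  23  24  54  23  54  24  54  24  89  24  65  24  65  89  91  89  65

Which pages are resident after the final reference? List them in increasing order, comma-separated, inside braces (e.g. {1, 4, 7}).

33 -> miss, frames [33]
54 -> miss, frames [33, 54]
33 -> hit
24 -> miss, frames [54, 33, 24]
54 -> hit
23 -> miss, frames [33, 24, 54, 23]
24 -> hit
54 -> hit
23 -> hit
54 -> hit
24 -> hit
54 -> hit
24 -> hit
89 -> miss, evict 33, frames [23, 54, 24, 89]
24 -> hit
65 -> miss, evict 23, frames [54, 89, 24, 65]
24 -> hit
65 -> hit
89 -> hit
91 -> miss, evict 54, frames [24, 65, 89, 91]
89 -> hit
65 -> hit

{24, 65, 89, 91}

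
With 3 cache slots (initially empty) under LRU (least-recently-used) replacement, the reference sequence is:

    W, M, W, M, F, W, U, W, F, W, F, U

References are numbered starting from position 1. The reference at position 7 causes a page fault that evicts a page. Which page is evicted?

M

pos 1: W → fault, frames (W)
pos 2: M → fault, frames (W M)
pos 3: W → hit
pos 4: M → hit
pos 5: F → fault, frames (W M F)
pos 6: W → hit
pos 7: U → fault, evict M, frames (F W U)
At position 7, page M is evicted.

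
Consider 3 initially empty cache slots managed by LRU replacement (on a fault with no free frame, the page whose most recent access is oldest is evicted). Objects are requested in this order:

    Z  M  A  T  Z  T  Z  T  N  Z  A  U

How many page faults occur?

Z: miss, frames {Z}
M: miss, frames {Z,M}
A: miss, frames {Z,M,A}
T: miss, evict Z, frames {M,A,T}
Z: miss, evict M, frames {A,T,Z}
T: hit
Z: hit
T: hit
N: miss, evict A, frames {Z,T,N}
Z: hit
A: miss, evict T, frames {N,Z,A}
U: miss, evict N, frames {Z,A,U}
Page faults: 8.

8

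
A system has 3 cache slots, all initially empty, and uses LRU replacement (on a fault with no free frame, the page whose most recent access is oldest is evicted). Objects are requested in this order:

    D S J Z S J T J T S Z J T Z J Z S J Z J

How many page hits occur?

11

D → fault, frames {D}
S → fault, frames {D,S}
J → fault, frames {D,S,J}
Z → fault, evict D, frames {S,J,Z}
S → hit
J → hit
T → fault, evict Z, frames {S,J,T}
J → hit
T → hit
S → hit
Z → fault, evict J, frames {T,S,Z}
J → fault, evict T, frames {S,Z,J}
T → fault, evict S, frames {Z,J,T}
Z → hit
J → hit
Z → hit
S → fault, evict T, frames {J,Z,S}
J → hit
Z → hit
J → hit
Hits: 11.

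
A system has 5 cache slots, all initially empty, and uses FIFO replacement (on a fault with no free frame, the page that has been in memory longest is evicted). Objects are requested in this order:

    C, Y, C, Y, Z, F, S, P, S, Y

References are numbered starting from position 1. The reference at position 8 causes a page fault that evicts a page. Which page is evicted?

C

pos 1: C: fault, frames (C)
pos 2: Y: fault, frames (C Y)
pos 3: C: hit
pos 4: Y: hit
pos 5: Z: fault, frames (C Y Z)
pos 6: F: fault, frames (C Y Z F)
pos 7: S: fault, frames (C Y Z F S)
pos 8: P: fault, evict C, frames (Y Z F S P)
At position 8, page C is evicted.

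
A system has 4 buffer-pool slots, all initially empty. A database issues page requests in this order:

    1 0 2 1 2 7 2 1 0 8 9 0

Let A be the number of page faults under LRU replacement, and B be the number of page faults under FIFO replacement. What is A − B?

Under LRU: F F F . . F . . . F F . → 6 faults.
Under FIFO: F F F . . F . . . F F F → 7 faults.
A − B = 6 − 7 = -1.

-1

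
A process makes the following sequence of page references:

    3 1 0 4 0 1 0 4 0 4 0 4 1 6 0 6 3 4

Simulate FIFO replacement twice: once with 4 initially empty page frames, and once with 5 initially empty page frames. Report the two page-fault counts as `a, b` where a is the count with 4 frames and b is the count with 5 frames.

6, 5

4 frames: F F F F . . . . . . . . . F . . F . → 6 faults.
5 frames: F F F F . . . . . . . . . F . . . . → 5 faults.
5 < 6: adding a frame reduced faults, as is typical.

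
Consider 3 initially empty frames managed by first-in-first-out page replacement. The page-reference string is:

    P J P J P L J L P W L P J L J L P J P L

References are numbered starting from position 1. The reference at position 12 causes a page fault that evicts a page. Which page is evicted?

J

pos 1: P -> fault, frames [P]
pos 2: J -> fault, frames [P, J]
pos 3: P -> hit
pos 4: J -> hit
pos 5: P -> hit
pos 6: L -> fault, frames [P, J, L]
pos 7: J -> hit
pos 8: L -> hit
pos 9: P -> hit
pos 10: W -> fault, evict P, frames [J, L, W]
pos 11: L -> hit
pos 12: P -> fault, evict J, frames [L, W, P]
At position 12, page J is evicted.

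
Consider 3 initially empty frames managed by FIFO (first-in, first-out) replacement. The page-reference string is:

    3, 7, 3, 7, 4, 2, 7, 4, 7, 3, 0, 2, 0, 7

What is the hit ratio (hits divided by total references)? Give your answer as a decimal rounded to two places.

0.50

3 -> miss, frames [3]
7 -> miss, frames [3, 7]
3 -> hit
7 -> hit
4 -> miss, frames [3, 7, 4]
2 -> miss, evict 3, frames [7, 4, 2]
7 -> hit
4 -> hit
7 -> hit
3 -> miss, evict 7, frames [4, 2, 3]
0 -> miss, evict 4, frames [2, 3, 0]
2 -> hit
0 -> hit
7 -> miss, evict 2, frames [3, 0, 7]
Hits: 7 of 14 references → 7/14 = 0.5000.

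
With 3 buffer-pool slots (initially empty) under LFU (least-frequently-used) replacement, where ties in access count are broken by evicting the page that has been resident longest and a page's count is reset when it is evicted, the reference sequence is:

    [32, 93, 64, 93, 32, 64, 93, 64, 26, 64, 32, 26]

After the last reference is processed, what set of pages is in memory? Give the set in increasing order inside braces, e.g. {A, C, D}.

{26, 64, 93}

32 -> fault, frames {32}
93 -> fault, frames {32,93}
64 -> fault, frames {32,93,64}
93 -> hit
32 -> hit
64 -> hit
93 -> hit
64 -> hit
26 -> fault, evict 32, frames {93,64,26}
64 -> hit
32 -> fault, evict 26, frames {93,64,32}
26 -> fault, evict 32, frames {93,64,26}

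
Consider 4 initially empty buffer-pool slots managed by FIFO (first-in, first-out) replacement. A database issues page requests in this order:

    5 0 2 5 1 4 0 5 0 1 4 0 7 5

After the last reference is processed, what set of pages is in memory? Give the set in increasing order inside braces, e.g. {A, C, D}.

5: miss, frames (5)
0: miss, frames (5 0)
2: miss, frames (5 0 2)
5: hit
1: miss, frames (5 0 2 1)
4: miss, evict 5, frames (0 2 1 4)
0: hit
5: miss, evict 0, frames (2 1 4 5)
0: miss, evict 2, frames (1 4 5 0)
1: hit
4: hit
0: hit
7: miss, evict 1, frames (4 5 0 7)
5: hit

{0, 4, 5, 7}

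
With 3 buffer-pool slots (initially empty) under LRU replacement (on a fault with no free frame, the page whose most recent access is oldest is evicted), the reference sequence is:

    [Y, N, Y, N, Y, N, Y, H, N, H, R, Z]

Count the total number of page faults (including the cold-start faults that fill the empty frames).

5

Y → fault, frames [Y]
N → fault, frames [Y, N]
Y → hit
N → hit
Y → hit
N → hit
Y → hit
H → fault, frames [N, Y, H]
N → hit
H → hit
R → fault, evict Y, frames [N, H, R]
Z → fault, evict N, frames [H, R, Z]
Page faults: 5.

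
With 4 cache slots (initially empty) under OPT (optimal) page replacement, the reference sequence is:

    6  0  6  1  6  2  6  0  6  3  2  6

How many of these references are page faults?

5

6: miss, frames [6]
0: miss, frames [6, 0]
6: hit
1: miss, frames [6, 0, 1]
6: hit
2: miss, frames [6, 0, 1, 2]
6: hit
0: hit
6: hit
3: miss, evict 1, frames [6, 0, 2, 3]
2: hit
6: hit
Page faults: 5.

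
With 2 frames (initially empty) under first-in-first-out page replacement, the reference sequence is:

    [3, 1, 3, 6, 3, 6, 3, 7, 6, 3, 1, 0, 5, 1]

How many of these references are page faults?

3 -> miss, frames {3}
1 -> miss, frames {3,1}
3 -> hit
6 -> miss, evict 3, frames {1,6}
3 -> miss, evict 1, frames {6,3}
6 -> hit
3 -> hit
7 -> miss, evict 6, frames {3,7}
6 -> miss, evict 3, frames {7,6}
3 -> miss, evict 7, frames {6,3}
1 -> miss, evict 6, frames {3,1}
0 -> miss, evict 3, frames {1,0}
5 -> miss, evict 1, frames {0,5}
1 -> miss, evict 0, frames {5,1}
Page faults: 11.

11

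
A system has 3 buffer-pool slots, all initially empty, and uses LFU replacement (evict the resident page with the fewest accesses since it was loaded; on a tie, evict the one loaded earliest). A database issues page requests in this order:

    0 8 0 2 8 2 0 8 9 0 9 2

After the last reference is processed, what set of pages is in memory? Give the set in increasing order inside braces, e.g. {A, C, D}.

0 → fault, frames [0]
8 → fault, frames [0, 8]
0 → hit
2 → fault, frames [0, 8, 2]
8 → hit
2 → hit
0 → hit
8 → hit
9 → fault, evict 2, frames [0, 8, 9]
0 → hit
9 → hit
2 → fault, evict 9, frames [0, 8, 2]

{0, 2, 8}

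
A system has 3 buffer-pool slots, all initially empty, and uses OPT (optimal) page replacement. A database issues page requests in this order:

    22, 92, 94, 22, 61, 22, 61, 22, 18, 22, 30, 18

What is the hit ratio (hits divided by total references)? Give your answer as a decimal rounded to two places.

22 → miss, frames [22]
92 → miss, frames [22, 92]
94 → miss, frames [22, 92, 94]
22 → hit
61 → miss, evict 94, frames [22, 92, 61]
22 → hit
61 → hit
22 → hit
18 → miss, evict 61, frames [22, 92, 18]
22 → hit
30 → miss, evict 92, frames [22, 18, 30]
18 → hit
Hits: 6 of 12 references → 6/12 = 0.5000.

0.50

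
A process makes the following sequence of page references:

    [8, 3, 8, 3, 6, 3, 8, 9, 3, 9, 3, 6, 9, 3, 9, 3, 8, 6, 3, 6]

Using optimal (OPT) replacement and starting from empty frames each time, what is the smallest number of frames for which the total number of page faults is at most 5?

f=1: 20 faults
f=2: 9 faults
f=3: 5 faults
f=4: 4 faults
Smallest f with faults ≤ 5 is 3.

3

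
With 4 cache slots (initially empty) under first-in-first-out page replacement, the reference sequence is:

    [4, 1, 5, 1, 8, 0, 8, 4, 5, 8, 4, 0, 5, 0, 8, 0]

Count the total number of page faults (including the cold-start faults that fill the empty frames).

6

4 → miss, frames [4]
1 → miss, frames [4, 1]
5 → miss, frames [4, 1, 5]
1 → hit
8 → miss, frames [4, 1, 5, 8]
0 → miss, evict 4, frames [1, 5, 8, 0]
8 → hit
4 → miss, evict 1, frames [5, 8, 0, 4]
5 → hit
8 → hit
4 → hit
0 → hit
5 → hit
0 → hit
8 → hit
0 → hit
Page faults: 6.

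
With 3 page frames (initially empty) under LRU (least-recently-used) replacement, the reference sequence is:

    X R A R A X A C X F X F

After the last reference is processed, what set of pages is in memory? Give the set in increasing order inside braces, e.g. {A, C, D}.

{C, F, X}

X: miss, frames {X}
R: miss, frames {X,R}
A: miss, frames {X,R,A}
R: hit
A: hit
X: hit
A: hit
C: miss, evict R, frames {X,A,C}
X: hit
F: miss, evict A, frames {C,X,F}
X: hit
F: hit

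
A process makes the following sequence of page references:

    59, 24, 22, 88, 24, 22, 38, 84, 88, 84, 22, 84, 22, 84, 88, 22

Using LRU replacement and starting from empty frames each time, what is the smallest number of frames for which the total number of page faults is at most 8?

3

f=1: 16 faults
f=2: 12 faults
f=3: 8 faults
f=4: 7 faults
f=5: 6 faults
f=6: 6 faults
Smallest f with faults ≤ 8 is 3.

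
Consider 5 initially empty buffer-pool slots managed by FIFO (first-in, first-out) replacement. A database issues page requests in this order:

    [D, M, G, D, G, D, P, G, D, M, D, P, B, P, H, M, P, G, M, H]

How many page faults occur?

D -> miss, frames [D]
M -> miss, frames [D, M]
G -> miss, frames [D, M, G]
D -> hit
G -> hit
D -> hit
P -> miss, frames [D, M, G, P]
G -> hit
D -> hit
M -> hit
D -> hit
P -> hit
B -> miss, frames [D, M, G, P, B]
P -> hit
H -> miss, evict D, frames [M, G, P, B, H]
M -> hit
P -> hit
G -> hit
M -> hit
H -> hit
Page faults: 6.

6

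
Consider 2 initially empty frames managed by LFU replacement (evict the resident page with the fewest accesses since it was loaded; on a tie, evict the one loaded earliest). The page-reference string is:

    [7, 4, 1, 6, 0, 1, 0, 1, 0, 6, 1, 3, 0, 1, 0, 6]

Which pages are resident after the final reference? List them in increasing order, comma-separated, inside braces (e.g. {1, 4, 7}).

{0, 6}

7 → fault, frames {7}
4 → fault, frames {7,4}
1 → fault, evict 7, frames {4,1}
6 → fault, evict 4, frames {1,6}
0 → fault, evict 1, frames {6,0}
1 → fault, evict 6, frames {0,1}
0 → hit
1 → hit
0 → hit
6 → fault, evict 1, frames {0,6}
1 → fault, evict 6, frames {0,1}
3 → fault, evict 1, frames {0,3}
0 → hit
1 → fault, evict 3, frames {0,1}
0 → hit
6 → fault, evict 1, frames {0,6}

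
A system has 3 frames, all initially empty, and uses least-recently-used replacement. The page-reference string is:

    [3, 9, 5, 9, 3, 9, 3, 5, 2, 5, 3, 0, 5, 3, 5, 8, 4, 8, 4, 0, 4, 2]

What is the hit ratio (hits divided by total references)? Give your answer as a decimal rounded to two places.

3 → miss, frames [3]
9 → miss, frames [3, 9]
5 → miss, frames [3, 9, 5]
9 → hit
3 → hit
9 → hit
3 → hit
5 → hit
2 → miss, evict 9, frames [3, 5, 2]
5 → hit
3 → hit
0 → miss, evict 2, frames [5, 3, 0]
5 → hit
3 → hit
5 → hit
8 → miss, evict 0, frames [3, 5, 8]
4 → miss, evict 3, frames [5, 8, 4]
8 → hit
4 → hit
0 → miss, evict 5, frames [8, 4, 0]
4 → hit
2 → miss, evict 8, frames [0, 4, 2]
Hits: 13 of 22 references → 13/22 = 0.5909.

0.59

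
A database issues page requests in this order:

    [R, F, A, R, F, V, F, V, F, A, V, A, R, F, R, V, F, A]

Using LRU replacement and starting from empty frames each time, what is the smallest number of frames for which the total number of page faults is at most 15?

f=1: 18 faults
f=2: 13 faults
f=3: 9 faults
f=4: 4 faults
Smallest f with faults ≤ 15 is 2.

2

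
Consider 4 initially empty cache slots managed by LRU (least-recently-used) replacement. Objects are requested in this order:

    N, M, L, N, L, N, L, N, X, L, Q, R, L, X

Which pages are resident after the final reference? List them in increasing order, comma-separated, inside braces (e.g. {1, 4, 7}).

N → miss, frames [N]
M → miss, frames [N, M]
L → miss, frames [N, M, L]
N → hit
L → hit
N → hit
L → hit
N → hit
X → miss, frames [M, L, N, X]
L → hit
Q → miss, evict M, frames [N, X, L, Q]
R → miss, evict N, frames [X, L, Q, R]
L → hit
X → hit

{L, Q, R, X}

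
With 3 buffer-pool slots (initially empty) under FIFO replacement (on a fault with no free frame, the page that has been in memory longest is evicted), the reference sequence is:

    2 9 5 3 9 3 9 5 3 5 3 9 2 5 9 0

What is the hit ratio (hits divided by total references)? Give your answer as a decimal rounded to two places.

2: miss, frames {2}
9: miss, frames {2,9}
5: miss, frames {2,9,5}
3: miss, evict 2, frames {9,5,3}
9: hit
3: hit
9: hit
5: hit
3: hit
5: hit
3: hit
9: hit
2: miss, evict 9, frames {5,3,2}
5: hit
9: miss, evict 5, frames {3,2,9}
0: miss, evict 3, frames {2,9,0}
Hits: 9 of 16 references → 9/16 = 0.5625.

0.56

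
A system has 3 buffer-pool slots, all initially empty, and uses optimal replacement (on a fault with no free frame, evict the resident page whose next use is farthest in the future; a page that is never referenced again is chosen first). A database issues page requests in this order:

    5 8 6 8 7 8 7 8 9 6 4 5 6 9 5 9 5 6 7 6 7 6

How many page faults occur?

5 → fault, frames [5]
8 → fault, frames [5, 8]
6 → fault, frames [5, 8, 6]
8 → hit
7 → fault, evict 5, frames [8, 6, 7]
8 → hit
7 → hit
8 → hit
9 → fault, evict 8, frames [6, 7, 9]
6 → hit
4 → fault, evict 7, frames [6, 9, 4]
5 → fault, evict 4, frames [6, 9, 5]
6 → hit
9 → hit
5 → hit
9 → hit
5 → hit
6 → hit
7 → fault, evict 5, frames [6, 9, 7]
6 → hit
7 → hit
6 → hit
Page faults: 8.

8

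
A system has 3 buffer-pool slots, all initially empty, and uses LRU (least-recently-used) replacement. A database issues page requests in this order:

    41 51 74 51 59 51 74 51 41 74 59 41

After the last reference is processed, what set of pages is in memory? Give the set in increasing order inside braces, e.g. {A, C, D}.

41: fault, frames [41]
51: fault, frames [41, 51]
74: fault, frames [41, 51, 74]
51: hit
59: fault, evict 41, frames [74, 51, 59]
51: hit
74: hit
51: hit
41: fault, evict 59, frames [74, 51, 41]
74: hit
59: fault, evict 51, frames [41, 74, 59]
41: hit

{41, 59, 74}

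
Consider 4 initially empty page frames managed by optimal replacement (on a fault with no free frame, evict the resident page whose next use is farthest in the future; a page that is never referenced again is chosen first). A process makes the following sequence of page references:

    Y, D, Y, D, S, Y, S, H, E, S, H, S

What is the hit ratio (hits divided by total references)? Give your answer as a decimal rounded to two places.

0.58

Y → miss, frames [Y]
D → miss, frames [Y, D]
Y → hit
D → hit
S → miss, frames [Y, D, S]
Y → hit
S → hit
H → miss, frames [Y, D, S, H]
E → miss, evict D, frames [Y, S, H, E]
S → hit
H → hit
S → hit
Hits: 7 of 12 references → 7/12 = 0.5833.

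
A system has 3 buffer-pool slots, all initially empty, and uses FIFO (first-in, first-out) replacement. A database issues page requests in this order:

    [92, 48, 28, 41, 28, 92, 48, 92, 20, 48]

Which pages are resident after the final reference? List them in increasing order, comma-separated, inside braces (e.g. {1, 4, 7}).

{20, 48, 92}

92 -> fault, frames (92)
48 -> fault, frames (92 48)
28 -> fault, frames (92 48 28)
41 -> fault, evict 92, frames (48 28 41)
28 -> hit
92 -> fault, evict 48, frames (28 41 92)
48 -> fault, evict 28, frames (41 92 48)
92 -> hit
20 -> fault, evict 41, frames (92 48 20)
48 -> hit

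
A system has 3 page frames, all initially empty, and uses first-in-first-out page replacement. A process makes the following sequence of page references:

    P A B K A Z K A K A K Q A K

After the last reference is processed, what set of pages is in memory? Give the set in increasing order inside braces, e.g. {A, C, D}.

{A, K, Q}

P → miss, frames [P]
A → miss, frames [P, A]
B → miss, frames [P, A, B]
K → miss, evict P, frames [A, B, K]
A → hit
Z → miss, evict A, frames [B, K, Z]
K → hit
A → miss, evict B, frames [K, Z, A]
K → hit
A → hit
K → hit
Q → miss, evict K, frames [Z, A, Q]
A → hit
K → miss, evict Z, frames [A, Q, K]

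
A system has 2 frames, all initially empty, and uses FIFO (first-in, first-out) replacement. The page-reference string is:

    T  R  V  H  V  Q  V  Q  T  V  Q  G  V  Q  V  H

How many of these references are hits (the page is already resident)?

T → fault, frames [T]
R → fault, frames [T, R]
V → fault, evict T, frames [R, V]
H → fault, evict R, frames [V, H]
V → hit
Q → fault, evict V, frames [H, Q]
V → fault, evict H, frames [Q, V]
Q → hit
T → fault, evict Q, frames [V, T]
V → hit
Q → fault, evict V, frames [T, Q]
G → fault, evict T, frames [Q, G]
V → fault, evict Q, frames [G, V]
Q → fault, evict G, frames [V, Q]
V → hit
H → fault, evict V, frames [Q, H]
Hits: 4.

4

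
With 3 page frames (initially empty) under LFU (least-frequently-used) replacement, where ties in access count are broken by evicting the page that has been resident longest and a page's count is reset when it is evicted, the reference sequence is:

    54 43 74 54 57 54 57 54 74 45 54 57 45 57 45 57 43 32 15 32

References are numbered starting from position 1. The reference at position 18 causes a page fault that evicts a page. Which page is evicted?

pos 1: 54 → miss, frames {54}
pos 2: 43 → miss, frames {54,43}
pos 3: 74 → miss, frames {54,43,74}
pos 4: 54 → hit
pos 5: 57 → miss, evict 43, frames {54,74,57}
pos 6: 54 → hit
pos 7: 57 → hit
pos 8: 54 → hit
pos 9: 74 → hit
pos 10: 45 → miss, evict 74, frames {54,57,45}
pos 11: 54 → hit
pos 12: 57 → hit
pos 13: 45 → hit
pos 14: 57 → hit
pos 15: 45 → hit
pos 16: 57 → hit
pos 17: 43 → miss, evict 45, frames {54,57,43}
pos 18: 32 → miss, evict 43, frames {54,57,32}
At position 18, page 43 is evicted.

43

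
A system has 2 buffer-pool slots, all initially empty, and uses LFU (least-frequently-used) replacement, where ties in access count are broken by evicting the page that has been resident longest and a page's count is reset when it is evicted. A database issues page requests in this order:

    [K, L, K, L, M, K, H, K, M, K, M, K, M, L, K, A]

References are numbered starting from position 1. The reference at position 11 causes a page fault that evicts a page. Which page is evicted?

pos 1: K -> miss, frames {K}
pos 2: L -> miss, frames {K,L}
pos 3: K -> hit
pos 4: L -> hit
pos 5: M -> miss, evict K, frames {L,M}
pos 6: K -> miss, evict M, frames {L,K}
pos 7: H -> miss, evict K, frames {L,H}
pos 8: K -> miss, evict H, frames {L,K}
pos 9: M -> miss, evict K, frames {L,M}
pos 10: K -> miss, evict M, frames {L,K}
pos 11: M -> miss, evict K, frames {L,M}
At position 11, page K is evicted.

K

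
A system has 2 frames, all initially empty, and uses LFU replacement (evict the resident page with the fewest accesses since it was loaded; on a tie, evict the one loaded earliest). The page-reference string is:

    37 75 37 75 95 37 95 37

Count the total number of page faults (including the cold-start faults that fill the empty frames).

6

37: miss, frames (37)
75: miss, frames (37 75)
37: hit
75: hit
95: miss, evict 37, frames (75 95)
37: miss, evict 95, frames (75 37)
95: miss, evict 37, frames (75 95)
37: miss, evict 95, frames (75 37)
Page faults: 6.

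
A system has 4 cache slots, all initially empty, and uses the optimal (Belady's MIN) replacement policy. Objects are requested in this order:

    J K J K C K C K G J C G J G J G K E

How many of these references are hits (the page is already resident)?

J: fault, frames {J}
K: fault, frames {J,K}
J: hit
K: hit
C: fault, frames {J,K,C}
K: hit
C: hit
K: hit
G: fault, frames {J,K,C,G}
J: hit
C: hit
G: hit
J: hit
G: hit
J: hit
G: hit
K: hit
E: fault, evict G, frames {J,K,C,E}
Hits: 13.

13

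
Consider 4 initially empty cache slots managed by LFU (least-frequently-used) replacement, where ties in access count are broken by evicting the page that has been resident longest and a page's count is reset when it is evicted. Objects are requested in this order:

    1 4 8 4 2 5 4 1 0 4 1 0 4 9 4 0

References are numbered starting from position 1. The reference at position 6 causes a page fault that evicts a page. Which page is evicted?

1

pos 1: 1: fault, frames (1)
pos 2: 4: fault, frames (1 4)
pos 3: 8: fault, frames (1 4 8)
pos 4: 4: hit
pos 5: 2: fault, frames (1 4 8 2)
pos 6: 5: fault, evict 1, frames (4 8 2 5)
At position 6, page 1 is evicted.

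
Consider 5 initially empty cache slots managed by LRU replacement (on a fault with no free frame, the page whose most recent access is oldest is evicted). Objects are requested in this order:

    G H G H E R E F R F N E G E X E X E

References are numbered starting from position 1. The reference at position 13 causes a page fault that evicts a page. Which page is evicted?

pos 1: G -> fault, frames (G)
pos 2: H -> fault, frames (G H)
pos 3: G -> hit
pos 4: H -> hit
pos 5: E -> fault, frames (G H E)
pos 6: R -> fault, frames (G H E R)
pos 7: E -> hit
pos 8: F -> fault, frames (G H R E F)
pos 9: R -> hit
pos 10: F -> hit
pos 11: N -> fault, evict G, frames (H E R F N)
pos 12: E -> hit
pos 13: G -> fault, evict H, frames (R F N E G)
At position 13, page H is evicted.

H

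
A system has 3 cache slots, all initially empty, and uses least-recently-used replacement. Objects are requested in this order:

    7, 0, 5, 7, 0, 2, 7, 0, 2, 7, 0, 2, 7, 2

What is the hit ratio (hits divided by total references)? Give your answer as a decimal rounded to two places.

0.71

7 → miss, frames (7)
0 → miss, frames (7 0)
5 → miss, frames (7 0 5)
7 → hit
0 → hit
2 → miss, evict 5, frames (7 0 2)
7 → hit
0 → hit
2 → hit
7 → hit
0 → hit
2 → hit
7 → hit
2 → hit
Hits: 10 of 14 references → 10/14 = 0.7143.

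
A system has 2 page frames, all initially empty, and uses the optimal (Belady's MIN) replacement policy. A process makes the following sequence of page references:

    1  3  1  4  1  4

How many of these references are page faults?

3

1 -> miss, frames {1}
3 -> miss, frames {1,3}
1 -> hit
4 -> miss, evict 3, frames {1,4}
1 -> hit
4 -> hit
Page faults: 3.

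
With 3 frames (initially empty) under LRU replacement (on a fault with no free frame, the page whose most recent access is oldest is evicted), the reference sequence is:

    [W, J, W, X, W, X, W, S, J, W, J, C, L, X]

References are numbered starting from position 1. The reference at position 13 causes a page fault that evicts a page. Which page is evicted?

W

pos 1: W → fault, frames [W]
pos 2: J → fault, frames [W, J]
pos 3: W → hit
pos 4: X → fault, frames [J, W, X]
pos 5: W → hit
pos 6: X → hit
pos 7: W → hit
pos 8: S → fault, evict J, frames [X, W, S]
pos 9: J → fault, evict X, frames [W, S, J]
pos 10: W → hit
pos 11: J → hit
pos 12: C → fault, evict S, frames [W, J, C]
pos 13: L → fault, evict W, frames [J, C, L]
At position 13, page W is evicted.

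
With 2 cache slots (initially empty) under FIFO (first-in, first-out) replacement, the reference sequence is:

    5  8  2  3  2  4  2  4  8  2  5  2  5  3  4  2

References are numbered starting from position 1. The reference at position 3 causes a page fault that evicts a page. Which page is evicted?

pos 1: 5 -> fault, frames (5)
pos 2: 8 -> fault, frames (5 8)
pos 3: 2 -> fault, evict 5, frames (8 2)
At position 3, page 5 is evicted.

5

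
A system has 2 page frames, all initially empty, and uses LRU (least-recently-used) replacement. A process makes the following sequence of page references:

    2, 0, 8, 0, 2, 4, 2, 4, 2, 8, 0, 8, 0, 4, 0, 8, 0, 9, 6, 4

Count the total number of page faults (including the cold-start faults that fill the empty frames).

12

2 → miss, frames {2}
0 → miss, frames {2,0}
8 → miss, evict 2, frames {0,8}
0 → hit
2 → miss, evict 8, frames {0,2}
4 → miss, evict 0, frames {2,4}
2 → hit
4 → hit
2 → hit
8 → miss, evict 4, frames {2,8}
0 → miss, evict 2, frames {8,0}
8 → hit
0 → hit
4 → miss, evict 8, frames {0,4}
0 → hit
8 → miss, evict 4, frames {0,8}
0 → hit
9 → miss, evict 8, frames {0,9}
6 → miss, evict 0, frames {9,6}
4 → miss, evict 9, frames {6,4}
Page faults: 12.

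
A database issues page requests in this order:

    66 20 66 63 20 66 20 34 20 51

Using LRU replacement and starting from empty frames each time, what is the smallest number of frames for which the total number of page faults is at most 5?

f=1: 10 faults
f=2: 7 faults
f=3: 5 faults
f=4: 5 faults
f=5: 5 faults
Smallest f with faults ≤ 5 is 3.

3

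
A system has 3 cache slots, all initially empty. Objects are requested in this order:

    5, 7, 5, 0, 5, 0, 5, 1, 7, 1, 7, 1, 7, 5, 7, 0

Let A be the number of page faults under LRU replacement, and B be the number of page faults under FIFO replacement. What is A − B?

Under LRU: F F . F . . . F F . . . . . . F → 6 faults.
Under FIFO: F F . F . . . F . . . . . F F F → 7 faults.
A − B = 6 − 7 = -1.

-1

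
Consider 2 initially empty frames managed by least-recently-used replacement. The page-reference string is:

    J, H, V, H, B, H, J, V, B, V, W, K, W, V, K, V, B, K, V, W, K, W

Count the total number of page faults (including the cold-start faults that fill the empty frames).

J → fault, frames [J]
H → fault, frames [J, H]
V → fault, evict J, frames [H, V]
H → hit
B → fault, evict V, frames [H, B]
H → hit
J → fault, evict B, frames [H, J]
V → fault, evict H, frames [J, V]
B → fault, evict J, frames [V, B]
V → hit
W → fault, evict B, frames [V, W]
K → fault, evict V, frames [W, K]
W → hit
V → fault, evict K, frames [W, V]
K → fault, evict W, frames [V, K]
V → hit
B → fault, evict K, frames [V, B]
K → fault, evict V, frames [B, K]
V → fault, evict B, frames [K, V]
W → fault, evict K, frames [V, W]
K → fault, evict V, frames [W, K]
W → hit
Page faults: 16.

16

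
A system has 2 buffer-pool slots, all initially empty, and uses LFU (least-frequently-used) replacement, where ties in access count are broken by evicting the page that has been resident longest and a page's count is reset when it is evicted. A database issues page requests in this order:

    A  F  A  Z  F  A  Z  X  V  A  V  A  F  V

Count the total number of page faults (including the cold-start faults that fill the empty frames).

9

A: miss, frames (A)
F: miss, frames (A F)
A: hit
Z: miss, evict F, frames (A Z)
F: miss, evict Z, frames (A F)
A: hit
Z: miss, evict F, frames (A Z)
X: miss, evict Z, frames (A X)
V: miss, evict X, frames (A V)
A: hit
V: hit
A: hit
F: miss, evict V, frames (A F)
V: miss, evict F, frames (A V)
Page faults: 9.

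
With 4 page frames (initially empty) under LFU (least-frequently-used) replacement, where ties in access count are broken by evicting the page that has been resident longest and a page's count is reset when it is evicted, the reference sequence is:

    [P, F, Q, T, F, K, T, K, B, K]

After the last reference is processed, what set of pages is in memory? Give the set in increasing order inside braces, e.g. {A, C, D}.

P -> fault, frames {P}
F -> fault, frames {P,F}
Q -> fault, frames {P,F,Q}
T -> fault, frames {P,F,Q,T}
F -> hit
K -> fault, evict P, frames {F,Q,T,K}
T -> hit
K -> hit
B -> fault, evict Q, frames {F,T,K,B}
K -> hit

{B, F, K, T}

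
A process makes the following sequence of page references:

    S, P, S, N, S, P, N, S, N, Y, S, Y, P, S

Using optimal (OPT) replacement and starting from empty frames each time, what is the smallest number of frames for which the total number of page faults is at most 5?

3

f=1: 14 faults
f=2: 7 faults
f=3: 4 faults
f=4: 4 faults
Smallest f with faults ≤ 5 is 3.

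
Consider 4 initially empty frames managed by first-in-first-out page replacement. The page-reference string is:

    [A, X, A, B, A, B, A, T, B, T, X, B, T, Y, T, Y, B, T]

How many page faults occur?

A -> fault, frames (A)
X -> fault, frames (A X)
A -> hit
B -> fault, frames (A X B)
A -> hit
B -> hit
A -> hit
T -> fault, frames (A X B T)
B -> hit
T -> hit
X -> hit
B -> hit
T -> hit
Y -> fault, evict A, frames (X B T Y)
T -> hit
Y -> hit
B -> hit
T -> hit
Page faults: 5.

5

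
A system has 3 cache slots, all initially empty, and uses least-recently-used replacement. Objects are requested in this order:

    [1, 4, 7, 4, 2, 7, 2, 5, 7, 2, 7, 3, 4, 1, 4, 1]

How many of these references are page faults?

1 → miss, frames (1)
4 → miss, frames (1 4)
7 → miss, frames (1 4 7)
4 → hit
2 → miss, evict 1, frames (7 4 2)
7 → hit
2 → hit
5 → miss, evict 4, frames (7 2 5)
7 → hit
2 → hit
7 → hit
3 → miss, evict 5, frames (2 7 3)
4 → miss, evict 2, frames (7 3 4)
1 → miss, evict 7, frames (3 4 1)
4 → hit
1 → hit
Page faults: 8.

8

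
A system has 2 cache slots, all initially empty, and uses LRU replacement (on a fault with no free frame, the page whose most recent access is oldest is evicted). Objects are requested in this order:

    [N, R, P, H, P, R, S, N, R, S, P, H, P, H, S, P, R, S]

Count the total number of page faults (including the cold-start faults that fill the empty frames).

N → fault, frames (N)
R → fault, frames (N R)
P → fault, evict N, frames (R P)
H → fault, evict R, frames (P H)
P → hit
R → fault, evict H, frames (P R)
S → fault, evict P, frames (R S)
N → fault, evict R, frames (S N)
R → fault, evict S, frames (N R)
S → fault, evict N, frames (R S)
P → fault, evict R, frames (S P)
H → fault, evict S, frames (P H)
P → hit
H → hit
S → fault, evict P, frames (H S)
P → fault, evict H, frames (S P)
R → fault, evict S, frames (P R)
S → fault, evict P, frames (R S)
Page faults: 15.

15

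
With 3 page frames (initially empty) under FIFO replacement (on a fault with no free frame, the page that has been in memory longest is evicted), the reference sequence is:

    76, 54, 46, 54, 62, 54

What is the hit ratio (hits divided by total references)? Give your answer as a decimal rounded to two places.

0.33

76 -> fault, frames {76}
54 -> fault, frames {76,54}
46 -> fault, frames {76,54,46}
54 -> hit
62 -> fault, evict 76, frames {54,46,62}
54 -> hit
Hits: 2 of 6 references → 2/6 = 0.3333.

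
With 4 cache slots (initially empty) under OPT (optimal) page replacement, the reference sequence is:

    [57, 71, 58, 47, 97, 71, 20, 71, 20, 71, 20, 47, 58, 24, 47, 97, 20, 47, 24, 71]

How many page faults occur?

9

57 -> miss, frames (57)
71 -> miss, frames (57 71)
58 -> miss, frames (57 71 58)
47 -> miss, frames (57 71 58 47)
97 -> miss, evict 57, frames (71 58 47 97)
71 -> hit
20 -> miss, evict 97, frames (71 58 47 20)
71 -> hit
20 -> hit
71 -> hit
20 -> hit
47 -> hit
58 -> hit
24 -> miss, evict 58, frames (71 47 20 24)
47 -> hit
97 -> miss, evict 71, frames (47 20 24 97)
20 -> hit
47 -> hit
24 -> hit
71 -> miss, evict 97, frames (47 20 24 71)
Page faults: 9.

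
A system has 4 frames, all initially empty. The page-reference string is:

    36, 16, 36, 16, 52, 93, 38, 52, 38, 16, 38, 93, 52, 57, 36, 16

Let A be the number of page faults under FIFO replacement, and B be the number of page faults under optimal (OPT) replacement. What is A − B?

Under FIFO: F F . . F F F . . . . . . F F F → 8 faults.
Under OPT: F F . . F F F . . . . . . F F . → 7 faults.
A − B = 8 − 7 = 1.

1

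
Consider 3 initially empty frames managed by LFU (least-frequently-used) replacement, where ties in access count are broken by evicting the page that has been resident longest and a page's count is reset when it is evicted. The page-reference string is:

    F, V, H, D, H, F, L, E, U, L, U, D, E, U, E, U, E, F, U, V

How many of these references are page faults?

13

F: miss, frames {F}
V: miss, frames {F,V}
H: miss, frames {F,V,H}
D: miss, evict F, frames {V,H,D}
H: hit
F: miss, evict V, frames {H,D,F}
L: miss, evict D, frames {H,F,L}
E: miss, evict F, frames {H,L,E}
U: miss, evict L, frames {H,E,U}
L: miss, evict E, frames {H,U,L}
U: hit
D: miss, evict L, frames {H,U,D}
E: miss, evict D, frames {H,U,E}
U: hit
E: hit
U: hit
E: hit
F: miss, evict H, frames {U,E,F}
U: hit
V: miss, evict F, frames {U,E,V}
Page faults: 13.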